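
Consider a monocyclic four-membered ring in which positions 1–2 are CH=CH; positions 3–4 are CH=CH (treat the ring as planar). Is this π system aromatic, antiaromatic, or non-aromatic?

Antiaromatic

All ring atoms are sp² and supply a p orbital to the ring (the double-bond atoms are sp², each contributing one p electron); the conjugation is uninterrupted.
Tallying contributions gives 2 × 2 = 4 from the 2 double-bond units.
4 = 4(1); a planar, fully conjugated 4n system is antiaromatic.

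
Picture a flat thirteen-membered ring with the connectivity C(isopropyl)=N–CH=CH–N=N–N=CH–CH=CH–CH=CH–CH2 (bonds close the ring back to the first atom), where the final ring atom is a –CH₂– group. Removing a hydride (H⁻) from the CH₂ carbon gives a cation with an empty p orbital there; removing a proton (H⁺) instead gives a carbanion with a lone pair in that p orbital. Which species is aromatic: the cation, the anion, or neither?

In either ion the ring is fully conjugated: every atom, including the new sp² carbon, supplies a p orbital.
Cation: 6 × 2 + 0 = 12 π electrons → 4(3), antiaromatic.
Anion: 6 × 2 + 2 = 14 π electrons → 4(3)+2, aromatic.

The anion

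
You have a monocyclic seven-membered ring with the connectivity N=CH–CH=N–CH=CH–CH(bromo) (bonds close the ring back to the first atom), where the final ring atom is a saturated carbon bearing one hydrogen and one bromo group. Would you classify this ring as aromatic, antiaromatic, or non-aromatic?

Non-aromatic

The CH(bromo) carbon is saturated: that saturated carbon is sp³ and has no p orbital in the ring π system. Conjugation is not continuous around the ring.
Broken conjugation rules out both aromaticity and antiaromaticity.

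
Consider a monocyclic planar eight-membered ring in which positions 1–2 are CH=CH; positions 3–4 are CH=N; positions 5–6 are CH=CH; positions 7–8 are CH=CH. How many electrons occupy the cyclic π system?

Every ring atom contributes a p orbital perpendicular to the ring (the double-bond atoms are sp², each contributing one p electron; each sp² =N– keeps its lone pair in-plane and puts one electron into the π system), so the π system is cyclic and fully conjugated.
π-electron count: 4 × 2 = 8 from the 4 double-bond units.

8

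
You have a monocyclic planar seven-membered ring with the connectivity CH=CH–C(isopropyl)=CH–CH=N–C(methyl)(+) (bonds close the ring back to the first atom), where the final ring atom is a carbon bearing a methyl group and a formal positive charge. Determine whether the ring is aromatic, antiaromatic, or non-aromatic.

Aromatic

Check conjugation: each doubly-bonded ring atom is sp² with one p-orbital electron; each =N– nitrogen is pyridine-type (lone pair in the sp² plane, one electron in the p orbital); the carbocation has an empty p orbital — every position has a p orbital, so the cyclic π system is continuous.
Tallying contributions gives 3 × 2 = 6 from the double-bond units + 0 from the C(methyl)(+) atom = 6.
6 = 4(1) + 2, which satisfies Hückel's 4n+2 rule.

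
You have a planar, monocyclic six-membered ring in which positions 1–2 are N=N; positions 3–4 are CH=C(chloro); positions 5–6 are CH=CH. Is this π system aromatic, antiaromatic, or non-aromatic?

All ring atoms are sp² and supply a p orbital to the ring (every atom in a ring double bond is sp² and brings one electron to the p orbital; each sp² =N– keeps its lone pair in-plane and puts one electron into the π system); the conjugation is uninterrupted.
π-electron count: 3 × 2 = 6 from the 3 double-bond units.
Since 6 = 4·1 + 2, the ring meets the 4n+2 criterion.

Aromatic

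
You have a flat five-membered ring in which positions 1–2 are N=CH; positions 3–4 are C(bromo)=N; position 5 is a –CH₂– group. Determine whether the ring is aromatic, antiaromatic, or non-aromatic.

Non-aromatic

At the CH2 position, the tetrahedral CH₂ carbon is sp³ and has no p orbital in the ring π system; the ring's p-orbital overlap is broken there.
A ring that is not fully conjugated cannot be aromatic or antiaromatic regardless of its π-electron count.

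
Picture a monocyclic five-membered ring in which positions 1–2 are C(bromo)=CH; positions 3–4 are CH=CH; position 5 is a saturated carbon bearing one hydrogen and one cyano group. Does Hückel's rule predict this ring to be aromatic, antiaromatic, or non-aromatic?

The CH(cyano) position has four σ bonds — that saturated carbon is sp³ and has no p orbital in the ring π system — so the cyclic conjugation is interrupted.
Hückel's rule only applies to fully conjugated rings, so this one is simply non-aromatic.

Non-aromatic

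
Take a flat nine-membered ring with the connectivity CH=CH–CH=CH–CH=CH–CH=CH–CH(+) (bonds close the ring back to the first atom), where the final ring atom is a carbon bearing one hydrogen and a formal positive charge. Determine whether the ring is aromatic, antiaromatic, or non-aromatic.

Antiaromatic

The p orbitals form a continuous loop: each doubly-bonded ring atom is sp² with one p-orbital electron; the carbocation has an empty p orbital. The ring is fully conjugated.
Tallying contributions gives 4 × 2 = 8 from the double-bond units + 0 from the CH(+) atom = 8.
8 = 4(2); a planar, fully conjugated 4n system is antiaromatic.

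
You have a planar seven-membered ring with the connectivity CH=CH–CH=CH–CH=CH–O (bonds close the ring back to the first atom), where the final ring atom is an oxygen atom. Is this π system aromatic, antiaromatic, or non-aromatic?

Antiaromatic

The p orbitals form a continuous loop: each doubly-bonded ring atom is sp² with one p-orbital electron; the oxygen donates one lone pair from its p orbital. The ring is fully conjugated.
π-electron count: 3 × 2 = 6 from the double-bond units + 2 from the O atom = 8.
8 is a 4n count (n = 2), so the planar conjugated ring is antiaromatic.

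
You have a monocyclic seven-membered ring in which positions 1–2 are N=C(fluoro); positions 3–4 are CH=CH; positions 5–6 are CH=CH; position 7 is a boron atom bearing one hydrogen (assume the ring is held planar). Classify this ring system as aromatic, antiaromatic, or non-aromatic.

Aromatic

Check conjugation: every atom in a ring double bond is sp² and brings one electron to the p orbital; each =N– nitrogen is pyridine-type (lone pair in the sp² plane, one electron in the p orbital); the boron has an empty p orbital — every position has a p orbital, so the cyclic π system is continuous.
Tallying contributions gives 3 × 2 = 6 from the double-bond units + 0 from the BH atom = 6.
6 = 4(1) + 2, which satisfies Hückel's 4n+2 rule.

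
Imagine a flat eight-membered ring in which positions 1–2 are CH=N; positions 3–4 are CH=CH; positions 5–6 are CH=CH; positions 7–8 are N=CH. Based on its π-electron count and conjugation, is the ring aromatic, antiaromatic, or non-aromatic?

Antiaromatic

Every ring atom contributes a p orbital perpendicular to the ring (the double-bond atoms are sp², each contributing one p electron; each =N– nitrogen is pyridine-type (lone pair in the sp² plane, one electron in the p orbital)), so the π system is cyclic and fully conjugated.
Adding the contributions, 4 × 2 = 8 from the 4 double-bond units.
8 = 4(2); a planar, fully conjugated 4n system is antiaromatic.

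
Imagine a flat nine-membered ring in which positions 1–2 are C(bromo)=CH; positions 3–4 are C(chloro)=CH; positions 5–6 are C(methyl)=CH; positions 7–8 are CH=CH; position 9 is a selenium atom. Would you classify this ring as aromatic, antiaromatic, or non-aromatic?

Every ring atom contributes a p orbital perpendicular to the ring (each doubly-bonded ring atom is sp² with one p-orbital electron; the selenium donates one lone pair from its p orbital), so the π system is cyclic and fully conjugated.
Tallying contributions gives 4 × 2 = 8 from the double-bond units + 2 from the Se atom = 10.
10 = 4(2) + 2, which satisfies Hückel's 4n+2 rule.

Aromatic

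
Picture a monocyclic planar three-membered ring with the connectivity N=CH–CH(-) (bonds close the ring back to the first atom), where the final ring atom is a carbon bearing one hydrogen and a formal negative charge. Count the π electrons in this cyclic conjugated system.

Every ring atom contributes a p orbital perpendicular to the ring (each doubly-bonded ring atom is sp² with one p-orbital electron; each sp² =N– keeps its lone pair in-plane and puts one electron into the π system; the carbanion's lone pair occupies the p orbital), so the π system is cyclic and fully conjugated.
Tallying contributions gives 1 × 2 = 2 from the double-bond unit + 2 from the CH(-) atom = 4.

4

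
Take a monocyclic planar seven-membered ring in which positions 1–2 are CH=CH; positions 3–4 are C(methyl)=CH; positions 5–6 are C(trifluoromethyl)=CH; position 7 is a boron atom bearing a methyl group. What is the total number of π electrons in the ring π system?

6

Check conjugation: every atom in a ring double bond is sp² and brings one electron to the p orbital; the boron has an empty p orbital — every position has a p orbital, so the cyclic π system is continuous.
Adding the contributions, 3 × 2 = 6 from the double-bond units + 0 from the B(methyl) atom = 6.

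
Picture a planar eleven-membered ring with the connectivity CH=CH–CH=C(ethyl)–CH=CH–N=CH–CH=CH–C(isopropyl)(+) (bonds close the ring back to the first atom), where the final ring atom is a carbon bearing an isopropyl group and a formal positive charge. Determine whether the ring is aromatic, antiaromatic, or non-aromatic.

Aromatic

The p orbitals form a continuous loop: every atom in a ring double bond is sp² and brings one electron to the p orbital; each =N– nitrogen is pyridine-type (lone pair in the sp² plane, one electron in the p orbital); the carbocation has an empty p orbital. The ring is fully conjugated.
Tallying contributions gives 5 × 2 = 10 from the double-bond units + 0 from the C(isopropyl)(+) atom = 10.
10 = 4(2) + 2, which satisfies Hückel's 4n+2 rule.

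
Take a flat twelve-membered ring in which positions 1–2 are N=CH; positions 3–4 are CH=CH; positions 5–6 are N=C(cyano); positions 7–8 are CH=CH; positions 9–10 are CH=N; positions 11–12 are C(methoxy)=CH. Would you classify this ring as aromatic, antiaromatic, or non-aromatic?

Every ring atom contributes a p orbital perpendicular to the ring (the double-bond atoms are sp², each contributing one p electron; the doubly-bonded nitrogens are pyridine-type — their lone pairs lie in the ring plane, leaving one electron in the p orbital), so the π system is cyclic and fully conjugated.
π-electron count: 6 × 2 = 12 from the 6 double-bond units.
12 = 4(3); a planar, fully conjugated 4n system is antiaromatic.

Antiaromatic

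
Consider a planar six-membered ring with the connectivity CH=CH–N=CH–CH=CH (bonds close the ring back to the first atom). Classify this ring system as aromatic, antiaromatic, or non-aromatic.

Every ring atom contributes a p orbital perpendicular to the ring (every atom in a ring double bond is sp² and brings one electron to the p orbital; the doubly-bonded nitrogens are pyridine-type — their lone pairs lie in the ring plane, leaving one electron in the p orbital), so the π system is cyclic and fully conjugated.
π-electron count: 3 × 2 = 6 from the 3 double-bond units.
6 = 4(1) + 2, which satisfies Hückel's 4n+2 rule.

Aromatic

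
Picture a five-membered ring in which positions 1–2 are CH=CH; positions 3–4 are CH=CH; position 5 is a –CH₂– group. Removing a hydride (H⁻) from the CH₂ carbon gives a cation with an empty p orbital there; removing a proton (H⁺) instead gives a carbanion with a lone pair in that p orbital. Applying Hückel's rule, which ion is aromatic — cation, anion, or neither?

The anion

Both ions have a continuous loop of p orbitals — each ring atom is sp².
Cation: 2 × 2 + 0 = 4 π electrons → 4(1), antiaromatic.
Anion: 2 × 2 + 2 = 6 π electrons → 4(1)+2, aromatic.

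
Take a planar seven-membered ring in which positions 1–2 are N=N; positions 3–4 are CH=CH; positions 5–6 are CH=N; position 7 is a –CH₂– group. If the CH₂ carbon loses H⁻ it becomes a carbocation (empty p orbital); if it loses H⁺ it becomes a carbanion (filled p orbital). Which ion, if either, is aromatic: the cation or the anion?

Both ions have a continuous loop of p orbitals — each ring atom is sp².
Cation: 3 × 2 + 0 = 6 π electrons → 4(1)+2, aromatic.
Anion: 3 × 2 + 2 = 8 π electrons → 4(2), antiaromatic.

The cation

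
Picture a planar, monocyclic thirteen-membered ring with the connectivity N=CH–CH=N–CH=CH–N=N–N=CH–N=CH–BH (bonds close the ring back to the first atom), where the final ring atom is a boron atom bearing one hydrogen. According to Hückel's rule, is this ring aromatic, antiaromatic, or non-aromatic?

Check conjugation: every atom in a ring double bond is sp² and brings one electron to the p orbital; the doubly-bonded nitrogens are pyridine-type — their lone pairs lie in the ring plane, leaving one electron in the p orbital; the boron has an empty p orbital — every position has a p orbital, so the cyclic π system is continuous.
Tallying contributions gives 6 × 2 = 12 from the double-bond units + 0 from the BH atom = 12.
A 4n π count (12, n = 3) in a planar conjugated ring means antiaromatic.

Antiaromatic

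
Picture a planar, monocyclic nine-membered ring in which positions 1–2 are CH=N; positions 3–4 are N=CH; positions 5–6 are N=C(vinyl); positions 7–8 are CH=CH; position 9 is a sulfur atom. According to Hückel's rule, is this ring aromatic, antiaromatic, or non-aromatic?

Every ring atom contributes a p orbital perpendicular to the ring (each doubly-bonded ring atom is sp² with one p-orbital electron; each =N– nitrogen is pyridine-type (lone pair in the sp² plane, one electron in the p orbital); the sulfur donates one lone pair from its p orbital), so the π system is cyclic and fully conjugated.
π-electron count: 4 × 2 = 8 from the double-bond units + 2 from the S atom = 10.
10 = 4(2) + 2, which satisfies Hückel's 4n+2 rule.

Aromatic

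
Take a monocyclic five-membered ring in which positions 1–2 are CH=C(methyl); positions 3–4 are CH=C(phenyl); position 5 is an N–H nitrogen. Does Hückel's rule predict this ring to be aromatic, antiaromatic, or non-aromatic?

The p orbitals form a continuous loop: each doubly-bonded ring atom is sp² with one p-orbital electron; the pyrrole-type nitrogen donates its lone pair from the p orbital. The ring is fully conjugated.
Tallying contributions gives 2 × 2 = 4 from the double-bond units + 2 from the NH atom = 6.
Since 6 = 4·1 + 2, the ring meets the 4n+2 criterion.

Aromatic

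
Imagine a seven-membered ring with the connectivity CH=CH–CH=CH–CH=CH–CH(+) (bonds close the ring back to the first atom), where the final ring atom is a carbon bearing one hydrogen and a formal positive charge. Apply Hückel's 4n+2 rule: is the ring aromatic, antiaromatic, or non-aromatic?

Check conjugation: each doubly-bonded ring atom is sp² with one p-orbital electron; the carbocation has an empty p orbital — every position has a p orbital, so the cyclic π system is continuous.
Counting π electrons: 3 × 2 = 6 from the double-bond units + 0 from the CH(+) atom = 6.
Since 6 = 4·1 + 2, the ring meets the 4n+2 criterion.
This is the tropylium cation.

Aromatic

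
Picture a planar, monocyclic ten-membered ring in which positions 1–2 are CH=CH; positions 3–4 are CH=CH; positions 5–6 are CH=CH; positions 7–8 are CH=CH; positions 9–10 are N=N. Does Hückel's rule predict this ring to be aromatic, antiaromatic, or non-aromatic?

All ring atoms are sp² and supply a p orbital to the ring (the double-bond atoms are sp², each contributing one p electron; each =N– nitrogen is pyridine-type (lone pair in the sp² plane, one electron in the p orbital)); the conjugation is uninterrupted.
π-electron count: 5 × 2 = 10 from the 5 double-bond units.
That gives a 4n+2 count (10, n = 2).

Aromatic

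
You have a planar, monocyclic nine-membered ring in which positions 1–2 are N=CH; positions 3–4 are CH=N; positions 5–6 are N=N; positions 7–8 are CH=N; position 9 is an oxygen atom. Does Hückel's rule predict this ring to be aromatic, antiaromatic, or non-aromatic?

Aromatic

Every ring atom contributes a p orbital perpendicular to the ring (every atom in a ring double bond is sp² and brings one electron to the p orbital; the doubly-bonded nitrogens are pyridine-type — their lone pairs lie in the ring plane, leaving one electron in the p orbital; the oxygen donates one lone pair from its p orbital), so the π system is cyclic and fully conjugated.
π-electron count: 4 × 2 = 8 from the double-bond units + 2 from the O atom = 10.
Since 10 = 4·2 + 2, the ring meets the 4n+2 criterion.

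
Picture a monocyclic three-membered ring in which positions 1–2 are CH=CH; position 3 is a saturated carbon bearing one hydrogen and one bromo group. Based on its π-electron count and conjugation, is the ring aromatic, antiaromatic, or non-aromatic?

The CH(bromo) carbon is saturated: that saturated carbon is sp³ and has no p orbital in the ring π system. Conjugation is not continuous around the ring.
Broken conjugation rules out both aromaticity and antiaromaticity.

Non-aromatic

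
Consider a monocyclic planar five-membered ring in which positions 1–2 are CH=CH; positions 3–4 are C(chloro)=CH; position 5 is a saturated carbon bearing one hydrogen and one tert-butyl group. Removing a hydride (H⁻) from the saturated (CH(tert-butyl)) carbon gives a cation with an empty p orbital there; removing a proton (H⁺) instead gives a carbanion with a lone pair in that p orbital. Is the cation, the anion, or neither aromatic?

The anion

In both ions every ring atom is sp² and contributes a p orbital, so both rings are fully conjugated.
Cation: 2 × 2 + 0 = 4 π electrons → 4(1), antiaromatic.
Anion: 2 × 2 + 2 = 6 π electrons → 4(1)+2, aromatic.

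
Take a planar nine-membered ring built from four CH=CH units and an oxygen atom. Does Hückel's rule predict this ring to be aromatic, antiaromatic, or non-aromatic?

Aromatic

All ring atoms are sp² and supply a p orbital to the ring (the double-bond atoms are sp², each contributing one p electron; the oxygen donates one lone pair from its p orbital); the conjugation is uninterrupted.
Counting π electrons: 4 × 2 = 8 from the double-bond units + 2 from the O atom = 10.
10 = 4(2) + 2, which satisfies Hückel's 4n+2 rule.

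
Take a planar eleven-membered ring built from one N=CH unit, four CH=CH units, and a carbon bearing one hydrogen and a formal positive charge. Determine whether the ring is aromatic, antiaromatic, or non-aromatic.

Every ring atom contributes a p orbital perpendicular to the ring (the double-bond atoms are sp², each contributing one p electron; each sp² =N– keeps its lone pair in-plane and puts one electron into the π system; the carbocation has an empty p orbital), so the π system is cyclic and fully conjugated.
Counting π electrons: 5 × 2 = 10 from the double-bond units + 0 from the CH(+) atom = 10.
That gives a 4n+2 count (10, n = 2).

Aromatic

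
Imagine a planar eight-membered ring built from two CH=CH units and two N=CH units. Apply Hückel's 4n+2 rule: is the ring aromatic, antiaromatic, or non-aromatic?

Every ring atom contributes a p orbital perpendicular to the ring (the double-bond atoms are sp², each contributing one p electron; each sp² =N– keeps its lone pair in-plane and puts one electron into the π system), so the π system is cyclic and fully conjugated.
Adding the contributions, 4 × 2 = 8 from the 4 double-bond units.
A 4n π count (8, n = 2) in a planar conjugated ring means antiaromatic.

Antiaromatic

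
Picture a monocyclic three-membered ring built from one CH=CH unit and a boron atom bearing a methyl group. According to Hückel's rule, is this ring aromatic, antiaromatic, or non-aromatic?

Aromatic

The p orbitals form a continuous loop: every atom in a ring double bond is sp² and brings one electron to the p orbital; the boron has an empty p orbital. The ring is fully conjugated.
Adding the contributions, 1 × 2 = 2 from the double-bond unit + 0 from the B(methyl) atom = 2.
2 = 4(0) + 2, which satisfies Hückel's 4n+2 rule.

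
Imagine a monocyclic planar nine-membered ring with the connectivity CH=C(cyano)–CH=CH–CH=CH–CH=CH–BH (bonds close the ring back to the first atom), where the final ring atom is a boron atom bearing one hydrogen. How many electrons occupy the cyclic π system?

8

All ring atoms are sp² and supply a p orbital to the ring (every atom in a ring double bond is sp² and brings one electron to the p orbital; the boron has an empty p orbital); the conjugation is uninterrupted.
Adding the contributions, 4 × 2 = 8 from the double-bond units + 0 from the BH atom = 8.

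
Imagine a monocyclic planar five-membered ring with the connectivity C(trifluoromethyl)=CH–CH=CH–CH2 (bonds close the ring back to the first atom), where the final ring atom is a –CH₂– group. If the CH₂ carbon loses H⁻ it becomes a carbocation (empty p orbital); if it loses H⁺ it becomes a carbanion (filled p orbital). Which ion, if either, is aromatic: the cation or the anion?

In either ion the ring is fully conjugated: every atom, including the new sp² carbon, supplies a p orbital.
Cation: 2 × 2 + 0 = 4 π electrons → 4(1), antiaromatic.
Anion: 2 × 2 + 2 = 6 π electrons → 4(1)+2, aromatic.

The anion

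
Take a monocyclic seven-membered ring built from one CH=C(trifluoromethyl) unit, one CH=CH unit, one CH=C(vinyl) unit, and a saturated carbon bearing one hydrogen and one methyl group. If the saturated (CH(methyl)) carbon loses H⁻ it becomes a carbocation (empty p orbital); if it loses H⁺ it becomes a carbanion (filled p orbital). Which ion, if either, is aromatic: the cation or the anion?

In either ion the ring is fully conjugated: every atom, including the new sp² carbon, supplies a p orbital.
Cation: 3 × 2 + 0 = 6 π electrons → 4(1)+2, aromatic.
Anion: 3 × 2 + 2 = 8 π electrons → 4(2), antiaromatic.

The cation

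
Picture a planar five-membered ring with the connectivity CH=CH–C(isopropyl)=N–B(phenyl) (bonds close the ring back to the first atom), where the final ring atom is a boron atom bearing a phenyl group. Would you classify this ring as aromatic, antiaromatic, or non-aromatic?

Antiaromatic

The p orbitals form a continuous loop: the double-bond atoms are sp², each contributing one p electron; each =N– nitrogen is pyridine-type (lone pair in the sp² plane, one electron in the p orbital); the boron has an empty p orbital. The ring is fully conjugated.
Adding the contributions, 2 × 2 = 4 from the double-bond units + 0 from the B(phenyl) atom = 4.
4 is a 4n count (n = 1), so the planar conjugated ring is antiaromatic.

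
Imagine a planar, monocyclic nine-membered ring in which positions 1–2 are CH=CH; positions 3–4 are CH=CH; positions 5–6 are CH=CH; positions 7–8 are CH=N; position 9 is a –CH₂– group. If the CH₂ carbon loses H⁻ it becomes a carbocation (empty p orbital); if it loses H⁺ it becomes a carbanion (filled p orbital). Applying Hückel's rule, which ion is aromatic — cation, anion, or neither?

Once that carbon is sp², every ring atom has a p orbital and both ions are fully conjugated.
Cation: 4 × 2 + 0 = 8 π electrons → 4(2), antiaromatic.
Anion: 4 × 2 + 2 = 10 π electrons → 4(2)+2, aromatic.

The anion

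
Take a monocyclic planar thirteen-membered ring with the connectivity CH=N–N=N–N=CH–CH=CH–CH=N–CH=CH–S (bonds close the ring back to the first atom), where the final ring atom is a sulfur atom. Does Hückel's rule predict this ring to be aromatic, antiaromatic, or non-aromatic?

Aromatic

The p orbitals form a continuous loop: the double-bond atoms are sp², each contributing one p electron; each sp² =N– keeps its lone pair in-plane and puts one electron into the π system; the sulfur donates one lone pair from its p orbital. The ring is fully conjugated.
Counting π electrons: 6 × 2 = 12 from the double-bond units + 2 from the S atom = 14.
With 14 π electrons (n = 3), the Hückel 4n+2 condition holds.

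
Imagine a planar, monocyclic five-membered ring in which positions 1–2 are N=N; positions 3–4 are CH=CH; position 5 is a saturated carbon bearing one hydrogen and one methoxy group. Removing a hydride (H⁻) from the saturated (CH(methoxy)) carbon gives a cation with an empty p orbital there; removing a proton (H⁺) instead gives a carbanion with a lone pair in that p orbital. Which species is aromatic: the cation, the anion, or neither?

In either ion the ring is fully conjugated: every atom, including the new sp² carbon, supplies a p orbital.
Cation: 2 × 2 + 0 = 4 π electrons → 4(1), antiaromatic.
Anion: 2 × 2 + 2 = 6 π electrons → 4(1)+2, aromatic.

The anion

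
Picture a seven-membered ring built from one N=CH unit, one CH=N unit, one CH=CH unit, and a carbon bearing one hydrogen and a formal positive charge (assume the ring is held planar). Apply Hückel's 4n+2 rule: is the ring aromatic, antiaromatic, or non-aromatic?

Aromatic

Every ring atom contributes a p orbital perpendicular to the ring (the double-bond atoms are sp², each contributing one p electron; each sp² =N– keeps its lone pair in-plane and puts one electron into the π system; the carbocation has an empty p orbital), so the π system is cyclic and fully conjugated.
π-electron count: 3 × 2 = 6 from the double-bond units + 0 from the CH(+) atom = 6.
With 6 π electrons (n = 1), the Hückel 4n+2 condition holds.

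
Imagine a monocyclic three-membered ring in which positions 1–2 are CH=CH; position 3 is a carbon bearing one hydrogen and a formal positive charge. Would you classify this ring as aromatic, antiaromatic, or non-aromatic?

The p orbitals form a continuous loop: the double-bond atoms are sp², each contributing one p electron; the carbocation has an empty p orbital. The ring is fully conjugated.
π-electron count: 1 × 2 = 2 from the double-bond unit + 0 from the CH(+) atom = 2.
That gives a 4n+2 count (2, n = 0).

Aromatic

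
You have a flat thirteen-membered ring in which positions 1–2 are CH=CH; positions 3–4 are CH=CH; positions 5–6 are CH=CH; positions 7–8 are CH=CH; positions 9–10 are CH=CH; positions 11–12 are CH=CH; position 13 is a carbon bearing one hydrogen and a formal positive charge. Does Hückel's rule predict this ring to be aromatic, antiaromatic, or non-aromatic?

All ring atoms are sp² and supply a p orbital to the ring (each doubly-bonded ring atom is sp² with one p-orbital electron; the carbocation has an empty p orbital); the conjugation is uninterrupted.
Tallying contributions gives 6 × 2 = 12 from the double-bond units + 0 from the CH(+) atom = 12.
With 12 = 4·3 π electrons, Hückel's rule classifies the planar ring as antiaromatic.

Antiaromatic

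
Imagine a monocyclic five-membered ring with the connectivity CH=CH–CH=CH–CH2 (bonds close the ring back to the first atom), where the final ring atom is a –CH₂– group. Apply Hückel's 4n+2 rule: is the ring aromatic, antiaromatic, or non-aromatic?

The CH2 carbon is saturated: the tetrahedral CH₂ carbon is sp³ and has no p orbital in the ring π system. Conjugation is not continuous around the ring.
Without a continuous loop of overlapping p orbitals the Hückel electron count never comes into play.

Non-aromatic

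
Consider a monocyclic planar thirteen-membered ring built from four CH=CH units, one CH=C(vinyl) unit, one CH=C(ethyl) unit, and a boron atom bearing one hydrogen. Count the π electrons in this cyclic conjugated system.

12

The p orbitals form a continuous loop: the double-bond atoms are sp², each contributing one p electron; the boron has an empty p orbital. The ring is fully conjugated.
Tallying contributions gives 6 × 2 = 12 from the double-bond units + 0 from the BH atom = 12.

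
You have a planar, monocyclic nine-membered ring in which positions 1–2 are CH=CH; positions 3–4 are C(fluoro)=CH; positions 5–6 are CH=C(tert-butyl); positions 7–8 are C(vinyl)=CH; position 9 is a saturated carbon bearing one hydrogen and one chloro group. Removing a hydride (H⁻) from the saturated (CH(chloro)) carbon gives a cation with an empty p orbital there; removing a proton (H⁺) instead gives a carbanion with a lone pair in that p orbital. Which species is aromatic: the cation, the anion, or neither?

In either ion the ring is fully conjugated: every atom, including the new sp² carbon, supplies a p orbital.
Cation: 4 × 2 + 0 = 8 π electrons → 4(2), antiaromatic.
Anion: 4 × 2 + 2 = 10 π electrons → 4(2)+2, aromatic.

The anion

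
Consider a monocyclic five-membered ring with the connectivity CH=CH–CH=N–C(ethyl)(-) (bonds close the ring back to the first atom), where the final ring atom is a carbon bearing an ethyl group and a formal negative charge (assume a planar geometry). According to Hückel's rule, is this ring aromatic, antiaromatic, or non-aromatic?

Aromatic

The p orbitals form a continuous loop: each doubly-bonded ring atom is sp² with one p-orbital electron; each sp² =N– keeps its lone pair in-plane and puts one electron into the π system; the carbanion's lone pair occupies the p orbital. The ring is fully conjugated.
Adding the contributions, 2 × 2 = 4 from the double-bond units + 2 from the C(ethyl)(-) atom = 6.
Since 6 = 4·1 + 2, the ring meets the 4n+2 criterion.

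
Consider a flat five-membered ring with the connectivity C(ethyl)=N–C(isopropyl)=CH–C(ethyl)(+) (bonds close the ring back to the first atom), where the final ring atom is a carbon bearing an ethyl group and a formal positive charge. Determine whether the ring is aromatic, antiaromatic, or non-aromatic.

Antiaromatic

The p orbitals form a continuous loop: the double-bond atoms are sp², each contributing one p electron; each =N– nitrogen is pyridine-type (lone pair in the sp² plane, one electron in the p orbital); the carbocation has an empty p orbital. The ring is fully conjugated.
Adding the contributions, 2 × 2 = 4 from the double-bond units + 0 from the C(ethyl)(+) atom = 4.
4 is a 4n count (n = 1), so the planar conjugated ring is antiaromatic.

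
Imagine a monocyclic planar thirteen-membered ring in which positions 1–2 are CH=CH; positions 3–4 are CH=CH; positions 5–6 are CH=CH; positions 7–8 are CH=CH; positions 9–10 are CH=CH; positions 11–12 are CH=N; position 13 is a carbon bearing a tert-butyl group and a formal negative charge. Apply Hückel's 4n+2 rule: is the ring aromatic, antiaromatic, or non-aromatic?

Aromatic

The p orbitals form a continuous loop: the double-bond atoms are sp², each contributing one p electron; the doubly-bonded nitrogens are pyridine-type — their lone pairs lie in the ring plane, leaving one electron in the p orbital; the carbanion's lone pair occupies the p orbital. The ring is fully conjugated.
π-electron count: 6 × 2 = 12 from the double-bond units + 2 from the C(tert-butyl)(-) atom = 14.
With 14 π electrons (n = 3), the Hückel 4n+2 condition holds.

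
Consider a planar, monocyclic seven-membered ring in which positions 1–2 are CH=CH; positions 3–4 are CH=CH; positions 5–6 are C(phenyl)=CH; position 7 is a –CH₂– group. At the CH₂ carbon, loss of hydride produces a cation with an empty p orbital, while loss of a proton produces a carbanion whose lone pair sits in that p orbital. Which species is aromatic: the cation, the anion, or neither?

In both ions every ring atom is sp² and contributes a p orbital, so both rings are fully conjugated.
Cation: 3 × 2 + 0 = 6 π electrons → 4(1)+2, aromatic.
Anion: 3 × 2 + 2 = 8 π electrons → 4(2), antiaromatic.

The cation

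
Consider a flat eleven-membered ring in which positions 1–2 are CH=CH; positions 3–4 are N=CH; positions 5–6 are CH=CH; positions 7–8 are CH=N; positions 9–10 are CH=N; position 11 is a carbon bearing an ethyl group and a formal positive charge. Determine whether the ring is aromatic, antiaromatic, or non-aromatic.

Check conjugation: each doubly-bonded ring atom is sp² with one p-orbital electron; each sp² =N– keeps its lone pair in-plane and puts one electron into the π system; the carbocation has an empty p orbital — every position has a p orbital, so the cyclic π system is continuous.
Tallying contributions gives 5 × 2 = 10 from the double-bond units + 0 from the C(ethyl)(+) atom = 10.
Since 10 = 4·2 + 2, the ring meets the 4n+2 criterion.

Aromatic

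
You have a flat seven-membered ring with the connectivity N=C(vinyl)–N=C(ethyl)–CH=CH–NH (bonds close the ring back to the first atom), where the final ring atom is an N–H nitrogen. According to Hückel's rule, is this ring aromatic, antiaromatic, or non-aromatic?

Antiaromatic

All ring atoms are sp² and supply a p orbital to the ring (each doubly-bonded ring atom is sp² with one p-orbital electron; each =N– nitrogen is pyridine-type (lone pair in the sp² plane, one electron in the p orbital); the pyrrole-type nitrogen donates its lone pair from the p orbital); the conjugation is uninterrupted.
Adding the contributions, 3 × 2 = 6 from the double-bond units + 2 from the NH atom = 8.
With 8 = 4·2 π electrons, Hückel's rule classifies the planar ring as antiaromatic.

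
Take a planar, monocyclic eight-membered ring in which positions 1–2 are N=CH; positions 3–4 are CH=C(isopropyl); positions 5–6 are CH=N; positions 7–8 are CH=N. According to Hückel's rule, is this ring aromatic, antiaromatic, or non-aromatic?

Antiaromatic

Check conjugation: the double-bond atoms are sp², each contributing one p electron; each sp² =N– keeps its lone pair in-plane and puts one electron into the π system — every position has a p orbital, so the cyclic π system is continuous.
Counting π electrons: 4 × 2 = 8 from the 4 double-bond units.
With 8 = 4·2 π electrons, Hückel's rule classifies the planar ring as antiaromatic.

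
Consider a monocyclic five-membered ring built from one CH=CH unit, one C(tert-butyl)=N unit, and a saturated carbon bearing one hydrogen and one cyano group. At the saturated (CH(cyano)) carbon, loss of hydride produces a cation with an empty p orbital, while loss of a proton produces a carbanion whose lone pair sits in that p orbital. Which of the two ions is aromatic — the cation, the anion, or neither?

In either ion the ring is fully conjugated: every atom, including the new sp² carbon, supplies a p orbital.
Cation: 2 × 2 + 0 = 4 π electrons → 4(1), antiaromatic.
Anion: 2 × 2 + 2 = 6 π electrons → 4(1)+2, aromatic.

The anion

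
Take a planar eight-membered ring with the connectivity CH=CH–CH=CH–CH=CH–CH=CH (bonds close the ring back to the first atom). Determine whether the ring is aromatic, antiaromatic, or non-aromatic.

All ring atoms are sp² and supply a p orbital to the ring (every atom in a ring double bond is sp² and brings one electron to the p orbital); the conjugation is uninterrupted.
Tallying contributions gives 4 × 2 = 8 from the 4 double-bond units.
With 8 = 4·2 π electrons, Hückel's rule classifies the planar ring as antiaromatic.
(This ring is cyclooctatetraene.)

Antiaromatic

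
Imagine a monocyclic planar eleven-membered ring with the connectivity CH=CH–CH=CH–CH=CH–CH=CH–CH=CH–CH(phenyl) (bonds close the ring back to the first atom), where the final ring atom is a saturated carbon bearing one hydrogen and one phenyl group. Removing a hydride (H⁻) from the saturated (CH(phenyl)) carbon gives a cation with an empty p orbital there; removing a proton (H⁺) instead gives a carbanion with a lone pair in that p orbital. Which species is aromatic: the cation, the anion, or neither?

The cation

In both ions every ring atom is sp² and contributes a p orbital, so both rings are fully conjugated.
Cation: 5 × 2 + 0 = 10 π electrons → 4(2)+2, aromatic.
Anion: 5 × 2 + 2 = 12 π electrons → 4(3), antiaromatic.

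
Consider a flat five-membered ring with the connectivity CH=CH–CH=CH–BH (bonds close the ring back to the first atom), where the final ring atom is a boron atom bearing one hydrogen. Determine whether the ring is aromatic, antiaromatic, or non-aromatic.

All ring atoms are sp² and supply a p orbital to the ring (each doubly-bonded ring atom is sp² with one p-orbital electron; the boron has an empty p orbital); the conjugation is uninterrupted.
Counting π electrons: 2 × 2 = 4 from the double-bond units + 0 from the BH atom = 4.
4 = 4(1); a planar, fully conjugated 4n system is antiaromatic.

Antiaromatic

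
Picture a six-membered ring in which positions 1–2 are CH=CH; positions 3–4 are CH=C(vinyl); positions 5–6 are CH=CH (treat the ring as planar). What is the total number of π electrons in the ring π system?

The p orbitals form a continuous loop: every atom in a ring double bond is sp² and brings one electron to the p orbital. The ring is fully conjugated.
Adding the contributions, 3 × 2 = 6 from the 3 double-bond units.

6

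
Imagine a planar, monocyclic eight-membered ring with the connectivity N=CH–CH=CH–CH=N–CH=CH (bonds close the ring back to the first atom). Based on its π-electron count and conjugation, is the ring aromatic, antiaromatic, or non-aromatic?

Antiaromatic

The p orbitals form a continuous loop: each doubly-bonded ring atom is sp² with one p-orbital electron; the doubly-bonded nitrogens are pyridine-type — their lone pairs lie in the ring plane, leaving one electron in the p orbital. The ring is fully conjugated.
Tallying contributions gives 4 × 2 = 8 from the 4 double-bond units.
8 = 4(2); a planar, fully conjugated 4n system is antiaromatic.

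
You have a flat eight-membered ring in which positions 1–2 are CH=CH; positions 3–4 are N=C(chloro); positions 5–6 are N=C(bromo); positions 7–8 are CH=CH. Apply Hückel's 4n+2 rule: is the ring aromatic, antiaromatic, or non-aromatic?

Every ring atom contributes a p orbital perpendicular to the ring (the double-bond atoms are sp², each contributing one p electron; each sp² =N– keeps its lone pair in-plane and puts one electron into the π system), so the π system is cyclic and fully conjugated.
π-electron count: 4 × 2 = 8 from the 4 double-bond units.
8 = 4(2); a planar, fully conjugated 4n system is antiaromatic.

Antiaromatic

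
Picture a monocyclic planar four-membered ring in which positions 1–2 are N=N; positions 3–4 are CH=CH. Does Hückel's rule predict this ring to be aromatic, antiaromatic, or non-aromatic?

Antiaromatic

The p orbitals form a continuous loop: every atom in a ring double bond is sp² and brings one electron to the p orbital; each sp² =N– keeps its lone pair in-plane and puts one electron into the π system. The ring is fully conjugated.
π-electron count: 2 × 2 = 4 from the 2 double-bond units.
A 4n π count (4, n = 1) in a planar conjugated ring means antiaromatic.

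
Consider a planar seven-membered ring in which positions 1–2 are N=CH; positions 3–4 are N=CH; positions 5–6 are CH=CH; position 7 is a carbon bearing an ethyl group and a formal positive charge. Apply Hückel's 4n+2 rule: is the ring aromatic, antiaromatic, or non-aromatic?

Aromatic

All ring atoms are sp² and supply a p orbital to the ring (every atom in a ring double bond is sp² and brings one electron to the p orbital; each =N– nitrogen is pyridine-type (lone pair in the sp² plane, one electron in the p orbital); the carbocation has an empty p orbital); the conjugation is uninterrupted.
Tallying contributions gives 3 × 2 = 6 from the double-bond units + 0 from the C(ethyl)(+) atom = 6.
That gives a 4n+2 count (6, n = 1).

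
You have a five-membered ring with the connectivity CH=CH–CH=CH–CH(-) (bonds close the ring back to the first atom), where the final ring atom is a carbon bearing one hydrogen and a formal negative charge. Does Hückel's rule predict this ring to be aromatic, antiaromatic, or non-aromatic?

Aromatic

All ring atoms are sp² and supply a p orbital to the ring (the double-bond atoms are sp², each contributing one p electron; the carbanion's lone pair occupies the p orbital); the conjugation is uninterrupted.
Tallying contributions gives 2 × 2 = 4 from the double-bond units + 2 from the CH(-) atom = 6.
With 6 π electrons (n = 1), the Hückel 4n+2 condition holds.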